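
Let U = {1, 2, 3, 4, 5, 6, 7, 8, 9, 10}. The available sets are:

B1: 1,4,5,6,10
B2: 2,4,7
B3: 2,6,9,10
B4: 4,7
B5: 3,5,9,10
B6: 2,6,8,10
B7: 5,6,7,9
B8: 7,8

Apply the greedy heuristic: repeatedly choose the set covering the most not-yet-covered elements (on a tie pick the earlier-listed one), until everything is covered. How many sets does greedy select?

Pick 1: B1 covers 5 new elements (1, 4, 5, 6, 10).
Pick 2: B2 covers 2 new elements (2, 7).
Pick 3: B5 covers 2 new elements (3, 9).
Pick 4: B6 covers 1 new elements (8).
Greedy uses 4 sets.

4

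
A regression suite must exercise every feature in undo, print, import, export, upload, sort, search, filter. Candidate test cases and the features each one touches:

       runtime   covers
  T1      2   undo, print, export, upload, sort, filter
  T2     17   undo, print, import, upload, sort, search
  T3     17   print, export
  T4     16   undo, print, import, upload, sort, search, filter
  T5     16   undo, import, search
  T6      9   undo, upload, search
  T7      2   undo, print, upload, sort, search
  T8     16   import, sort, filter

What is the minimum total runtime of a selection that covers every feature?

T1, T4 cover every feature at runtime 2 + 16 = 18.
Any cover uses at least 2 test cases; among all covering selections none totals below 18.
Greedy by coverage-per-runtime would pick T1, T7, T4 for 20 — worse than the optimum 18.

18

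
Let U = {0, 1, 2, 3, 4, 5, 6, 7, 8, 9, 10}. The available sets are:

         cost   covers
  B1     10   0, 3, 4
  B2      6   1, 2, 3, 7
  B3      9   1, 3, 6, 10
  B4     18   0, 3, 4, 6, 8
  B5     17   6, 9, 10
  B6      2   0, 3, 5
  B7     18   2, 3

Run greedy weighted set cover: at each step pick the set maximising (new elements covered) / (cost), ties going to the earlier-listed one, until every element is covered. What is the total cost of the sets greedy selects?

52

Pick 1: B6 adds 3 new (0, 3, 5) at cost 2 (ratio 3/2).
Pick 2: B2 adds 3 new (1, 2, 7) at cost 6 (ratio 3/6).
Pick 3: B3 adds 2 new (6, 10) at cost 9 (ratio 2/9).
Pick 4: B4 adds 2 new (4, 8) at cost 18 (ratio 2/18).
Pick 5: B5 adds 1 new (9) at cost 17 (ratio 1/17).
Greedy total cost: 2 + 6 + 9 + 18 + 17 = 52. (The true optimum is 43, so greedy overshoots here.)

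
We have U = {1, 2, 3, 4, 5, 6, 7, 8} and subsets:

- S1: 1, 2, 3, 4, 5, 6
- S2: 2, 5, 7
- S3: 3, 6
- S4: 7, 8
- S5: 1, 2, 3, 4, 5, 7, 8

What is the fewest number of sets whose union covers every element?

S1, S4 together cover {1, 2, 3, 4, 5, 6, 7, 8} — every element.
No single set contains all 8 elements, so 2 is optimal.

2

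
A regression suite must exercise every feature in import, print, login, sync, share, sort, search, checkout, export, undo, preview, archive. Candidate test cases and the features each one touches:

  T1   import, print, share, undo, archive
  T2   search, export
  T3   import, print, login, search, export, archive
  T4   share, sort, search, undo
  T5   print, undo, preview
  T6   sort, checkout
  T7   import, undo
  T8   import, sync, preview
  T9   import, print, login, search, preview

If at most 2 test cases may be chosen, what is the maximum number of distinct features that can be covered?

Choosing T3, T4 covers {import, print, login, share, sort, search, export, undo, archive} — 9 features.
No choice of 2 test cases does better; here sync, checkout, preview are left uncovered.

9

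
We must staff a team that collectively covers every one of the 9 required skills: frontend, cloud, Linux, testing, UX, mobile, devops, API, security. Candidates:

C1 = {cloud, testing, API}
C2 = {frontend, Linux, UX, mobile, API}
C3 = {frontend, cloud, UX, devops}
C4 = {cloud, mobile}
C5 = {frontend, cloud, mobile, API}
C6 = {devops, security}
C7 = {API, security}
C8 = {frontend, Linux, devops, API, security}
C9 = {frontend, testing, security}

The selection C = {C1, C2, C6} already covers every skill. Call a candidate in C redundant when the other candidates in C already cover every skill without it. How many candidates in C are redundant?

0

Drop C1: cloud, testing uncovered — not redundant.
Drop C2: frontend, Linux, UX, mobile uncovered — not redundant.
Drop C6: devops, security uncovered — not redundant.
None of the candidates in C is redundant.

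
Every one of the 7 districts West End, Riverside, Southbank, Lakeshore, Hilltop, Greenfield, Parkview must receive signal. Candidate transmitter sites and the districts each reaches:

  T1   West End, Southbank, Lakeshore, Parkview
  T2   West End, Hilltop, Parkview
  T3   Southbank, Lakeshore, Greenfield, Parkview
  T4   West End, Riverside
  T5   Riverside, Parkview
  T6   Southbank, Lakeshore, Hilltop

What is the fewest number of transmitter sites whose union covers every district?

T2, T3, T4 together cover {West End, Riverside, Southbank, Lakeshore, Hilltop, Greenfield, Parkview} — every district.
No 2 of the 6 transmitter sites cover everything (all 15 pairs fall short), so 3 is minimum.
Greedy (largest uncovered first) would take T1, T2, T3, T4 — 4 transmitter sites — but 3 suffice.

3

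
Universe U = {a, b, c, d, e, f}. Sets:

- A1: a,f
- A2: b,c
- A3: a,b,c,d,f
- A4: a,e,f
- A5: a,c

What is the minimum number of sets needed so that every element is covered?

A3, A4 together cover {a, b, c, d, e, f} — every element.
No single set contains all 6 elements, so 2 is optimal.

2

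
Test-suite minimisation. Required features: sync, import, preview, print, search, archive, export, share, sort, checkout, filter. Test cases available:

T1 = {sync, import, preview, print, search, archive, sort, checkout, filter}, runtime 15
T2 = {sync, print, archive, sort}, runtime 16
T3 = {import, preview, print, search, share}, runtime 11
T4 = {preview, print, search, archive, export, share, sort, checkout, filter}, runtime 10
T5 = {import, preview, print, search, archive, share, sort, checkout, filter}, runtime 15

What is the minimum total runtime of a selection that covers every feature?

25

T1, T4 cover every feature at runtime 15 + 10 = 25.
Any cover uses at least 2 test cases; among all covering selections none totals below 25.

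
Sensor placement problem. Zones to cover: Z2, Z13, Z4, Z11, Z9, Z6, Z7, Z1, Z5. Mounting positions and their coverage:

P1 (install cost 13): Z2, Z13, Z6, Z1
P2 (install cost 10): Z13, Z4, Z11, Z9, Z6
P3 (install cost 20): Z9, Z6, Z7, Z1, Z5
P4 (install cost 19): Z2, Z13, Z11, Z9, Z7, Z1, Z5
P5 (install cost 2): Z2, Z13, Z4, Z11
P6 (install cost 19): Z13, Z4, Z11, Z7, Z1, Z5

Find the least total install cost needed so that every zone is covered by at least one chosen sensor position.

P3, P5 cover every zone at install cost 20 + 2 = 22.
Any cover uses at least 2 sensor positions; among all covering selections none totals below 22.

22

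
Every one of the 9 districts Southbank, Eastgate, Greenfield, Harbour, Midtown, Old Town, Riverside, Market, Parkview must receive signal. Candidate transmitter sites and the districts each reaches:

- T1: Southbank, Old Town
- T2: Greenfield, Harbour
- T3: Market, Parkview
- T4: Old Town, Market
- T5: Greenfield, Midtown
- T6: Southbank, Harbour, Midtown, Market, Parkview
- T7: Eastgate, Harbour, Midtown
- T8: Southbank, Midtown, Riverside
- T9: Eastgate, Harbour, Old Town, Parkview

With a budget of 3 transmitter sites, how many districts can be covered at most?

Choosing T2, T6, T9 covers {Southbank, Eastgate, Greenfield, Harbour, Midtown, Old Town, Market, Parkview} — 8 districts.
No choice of 3 transmitter sites does better; here Riverside is left uncovered.

8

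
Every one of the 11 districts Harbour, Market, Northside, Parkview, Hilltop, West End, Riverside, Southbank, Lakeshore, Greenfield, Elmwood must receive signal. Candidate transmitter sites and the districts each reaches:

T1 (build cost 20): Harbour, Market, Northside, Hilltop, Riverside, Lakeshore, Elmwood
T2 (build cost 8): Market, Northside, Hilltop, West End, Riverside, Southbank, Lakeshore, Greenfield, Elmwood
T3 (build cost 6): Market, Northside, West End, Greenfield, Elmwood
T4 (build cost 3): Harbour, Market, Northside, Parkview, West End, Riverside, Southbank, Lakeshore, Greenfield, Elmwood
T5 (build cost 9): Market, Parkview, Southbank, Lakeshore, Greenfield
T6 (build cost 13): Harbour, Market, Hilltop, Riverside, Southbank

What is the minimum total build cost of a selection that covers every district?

T2, T4 cover every district at build cost 8 + 3 = 11.
Any cover uses at least 2 transmitter sites; among all covering selections none totals below 11.

11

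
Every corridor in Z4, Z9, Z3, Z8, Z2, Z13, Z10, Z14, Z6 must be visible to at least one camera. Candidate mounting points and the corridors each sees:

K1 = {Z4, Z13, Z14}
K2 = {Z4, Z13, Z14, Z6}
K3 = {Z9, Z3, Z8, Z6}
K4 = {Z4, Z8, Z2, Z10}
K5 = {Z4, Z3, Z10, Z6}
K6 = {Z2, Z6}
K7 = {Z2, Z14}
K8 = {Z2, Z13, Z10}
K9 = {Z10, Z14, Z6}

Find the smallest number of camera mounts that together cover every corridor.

K1, K3, K4 together cover {Z4, Z9, Z3, Z8, Z2, Z13, Z10, Z14, Z6} — every corridor.
No 2 of the 9 camera mounts cover everything (all 36 pairs fall short), so 3 is minimum.

3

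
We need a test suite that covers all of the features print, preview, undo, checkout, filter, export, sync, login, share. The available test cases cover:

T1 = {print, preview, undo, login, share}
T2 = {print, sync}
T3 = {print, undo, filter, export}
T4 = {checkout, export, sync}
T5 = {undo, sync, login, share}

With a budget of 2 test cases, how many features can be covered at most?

Choosing T1, T4 covers {print, preview, undo, checkout, export, sync, login, share} — 8 features.
No choice of 2 test cases does better; here filter is left uncovered.

8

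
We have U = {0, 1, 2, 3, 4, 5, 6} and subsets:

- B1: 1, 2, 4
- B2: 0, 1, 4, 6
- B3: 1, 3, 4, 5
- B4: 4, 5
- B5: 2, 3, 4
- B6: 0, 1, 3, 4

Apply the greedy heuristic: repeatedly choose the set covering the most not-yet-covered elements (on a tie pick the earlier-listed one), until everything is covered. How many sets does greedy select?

3

Pick 1: B2 covers 4 new elements (0, 1, 4, 6).
Pick 2: B3 covers 2 new elements (3, 5).
Pick 3: B1 covers 1 new elements (2).
Greedy uses 3 sets.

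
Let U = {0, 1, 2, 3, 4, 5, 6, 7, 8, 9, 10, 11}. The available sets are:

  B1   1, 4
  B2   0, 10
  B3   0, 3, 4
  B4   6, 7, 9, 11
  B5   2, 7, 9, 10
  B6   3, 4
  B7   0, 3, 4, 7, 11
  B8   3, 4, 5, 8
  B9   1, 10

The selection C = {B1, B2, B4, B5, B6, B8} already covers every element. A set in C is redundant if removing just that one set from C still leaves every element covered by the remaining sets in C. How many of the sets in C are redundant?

Drop B1: 1 uncovered — not redundant.
Drop B2: 0 uncovered — not redundant.
Drop B4: 6, 11 uncovered — not redundant.
Drop B5: 2 uncovered — not redundant.
Drop B6: the rest still cover every element — redundant.
Drop B8: 5, 8 uncovered — not redundant.
1 redundant: B6.

1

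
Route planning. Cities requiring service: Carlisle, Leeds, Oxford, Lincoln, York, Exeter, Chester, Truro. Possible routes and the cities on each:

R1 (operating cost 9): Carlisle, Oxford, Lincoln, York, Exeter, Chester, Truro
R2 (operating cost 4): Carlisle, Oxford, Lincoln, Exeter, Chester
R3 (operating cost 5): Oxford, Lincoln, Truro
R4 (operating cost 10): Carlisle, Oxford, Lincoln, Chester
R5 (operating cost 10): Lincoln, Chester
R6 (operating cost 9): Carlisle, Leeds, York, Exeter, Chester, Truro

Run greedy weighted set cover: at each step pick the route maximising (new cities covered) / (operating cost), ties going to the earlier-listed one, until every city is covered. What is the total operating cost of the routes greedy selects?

13

Pick 1: R2 adds 5 new (Carlisle, Oxford, Lincoln, Exeter, Chester) at operating cost 4 (ratio 5/4).
Pick 2: R6 adds 3 new (Leeds, York, Truro) at operating cost 9 (ratio 3/9).
Greedy total operating cost: 4 + 9 = 13.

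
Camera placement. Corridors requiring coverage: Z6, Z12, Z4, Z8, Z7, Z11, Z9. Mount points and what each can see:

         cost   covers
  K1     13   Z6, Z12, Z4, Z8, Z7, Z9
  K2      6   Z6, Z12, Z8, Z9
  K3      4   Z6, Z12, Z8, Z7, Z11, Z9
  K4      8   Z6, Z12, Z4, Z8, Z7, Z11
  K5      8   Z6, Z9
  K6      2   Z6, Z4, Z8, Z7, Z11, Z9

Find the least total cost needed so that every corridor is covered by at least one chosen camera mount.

6

K3, K6 cover every corridor at cost 4 + 2 = 6.
Any cover uses at least 2 camera mounts; among all covering selections none totals below 6.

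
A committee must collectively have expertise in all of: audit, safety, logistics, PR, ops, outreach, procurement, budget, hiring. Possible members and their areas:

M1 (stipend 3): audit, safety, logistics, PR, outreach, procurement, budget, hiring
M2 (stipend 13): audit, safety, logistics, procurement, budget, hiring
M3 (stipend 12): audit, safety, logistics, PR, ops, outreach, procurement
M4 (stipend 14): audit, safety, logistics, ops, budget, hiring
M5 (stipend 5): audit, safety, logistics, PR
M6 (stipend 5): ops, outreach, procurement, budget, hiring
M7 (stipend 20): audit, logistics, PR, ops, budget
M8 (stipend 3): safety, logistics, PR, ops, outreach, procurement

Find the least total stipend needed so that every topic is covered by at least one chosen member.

6

M1, M8 cover every topic at stipend 3 + 3 = 6.
Any cover uses at least 2 members; among all covering selections none totals below 6.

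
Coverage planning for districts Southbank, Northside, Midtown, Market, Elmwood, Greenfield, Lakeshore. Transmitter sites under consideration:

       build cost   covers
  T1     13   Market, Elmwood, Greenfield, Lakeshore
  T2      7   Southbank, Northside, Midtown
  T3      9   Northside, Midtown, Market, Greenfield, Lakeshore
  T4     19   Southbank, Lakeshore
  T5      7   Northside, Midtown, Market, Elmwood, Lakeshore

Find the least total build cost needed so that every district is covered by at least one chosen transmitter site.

20

T1, T2 cover every district at build cost 13 + 7 = 20.
Any cover uses at least 2 transmitter sites; among all covering selections none totals below 20.
Greedy by coverage-per-build cost would pick T5, T2, T3 for 23 — worse than the optimum 20.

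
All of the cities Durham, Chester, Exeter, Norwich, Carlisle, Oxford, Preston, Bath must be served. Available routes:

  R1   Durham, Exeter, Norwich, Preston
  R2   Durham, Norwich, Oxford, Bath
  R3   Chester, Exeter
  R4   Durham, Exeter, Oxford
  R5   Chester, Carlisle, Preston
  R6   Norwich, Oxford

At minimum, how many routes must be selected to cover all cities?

3

R1, R2, R5 together cover {Durham, Chester, Exeter, Norwich, Carlisle, Oxford, Preston, Bath} — every city.
No 2 of the 6 routes cover everything (all 15 pairs fall short), so 3 is minimum.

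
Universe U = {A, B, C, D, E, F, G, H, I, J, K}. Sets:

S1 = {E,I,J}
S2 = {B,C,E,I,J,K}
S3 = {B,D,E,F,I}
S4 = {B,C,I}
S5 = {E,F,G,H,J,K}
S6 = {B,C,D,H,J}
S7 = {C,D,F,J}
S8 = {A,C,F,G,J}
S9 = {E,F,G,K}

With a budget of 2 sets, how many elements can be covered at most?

Choosing S2, S5 covers {B, C, E, F, G, H, I, J, K} — 9 elements.
No choice of 2 sets does better; here A, D are left uncovered.

9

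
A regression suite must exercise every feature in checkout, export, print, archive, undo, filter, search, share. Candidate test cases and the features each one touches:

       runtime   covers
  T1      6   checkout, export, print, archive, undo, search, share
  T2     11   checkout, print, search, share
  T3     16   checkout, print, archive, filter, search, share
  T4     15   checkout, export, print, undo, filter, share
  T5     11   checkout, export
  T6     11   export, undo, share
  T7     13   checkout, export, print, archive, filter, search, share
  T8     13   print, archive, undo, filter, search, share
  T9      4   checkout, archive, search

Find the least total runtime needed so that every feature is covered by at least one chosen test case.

T1, T7 cover every feature at runtime 6 + 13 = 19.
Any cover uses at least 2 test cases; among all covering selections none totals below 19.

19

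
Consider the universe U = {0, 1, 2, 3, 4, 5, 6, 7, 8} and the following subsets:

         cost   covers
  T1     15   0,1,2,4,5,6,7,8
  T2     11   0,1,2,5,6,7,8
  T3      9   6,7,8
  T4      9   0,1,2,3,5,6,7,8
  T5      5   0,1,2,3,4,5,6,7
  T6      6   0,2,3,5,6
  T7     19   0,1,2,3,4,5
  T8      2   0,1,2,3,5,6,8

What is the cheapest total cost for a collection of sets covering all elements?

7

T5, T8 cover every element at cost 5 + 2 = 7.
Any cover uses at least 2 sets; among all covering selections none totals below 7.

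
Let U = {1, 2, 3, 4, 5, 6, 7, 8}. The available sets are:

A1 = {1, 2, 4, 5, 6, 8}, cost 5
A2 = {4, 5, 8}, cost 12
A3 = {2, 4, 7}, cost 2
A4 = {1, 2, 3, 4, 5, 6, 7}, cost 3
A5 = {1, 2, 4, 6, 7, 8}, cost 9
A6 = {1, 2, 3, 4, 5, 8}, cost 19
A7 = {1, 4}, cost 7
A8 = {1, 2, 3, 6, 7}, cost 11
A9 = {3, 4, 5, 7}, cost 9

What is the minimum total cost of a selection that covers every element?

8

A1, A4 cover every element at cost 5 + 3 = 8.
Any cover uses at least 2 sets; among all covering selections none totals below 8.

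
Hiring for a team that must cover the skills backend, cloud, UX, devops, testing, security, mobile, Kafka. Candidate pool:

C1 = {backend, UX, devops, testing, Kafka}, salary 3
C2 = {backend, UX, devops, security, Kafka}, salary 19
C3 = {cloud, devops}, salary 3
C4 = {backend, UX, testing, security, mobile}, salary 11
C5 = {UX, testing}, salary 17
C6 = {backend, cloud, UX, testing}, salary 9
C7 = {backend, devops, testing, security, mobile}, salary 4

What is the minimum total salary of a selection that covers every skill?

C1, C3, C7 cover every skill at salary 3 + 3 + 4 = 10.
Any cover uses at least 3 candidates; among all covering selections none totals below 10.

10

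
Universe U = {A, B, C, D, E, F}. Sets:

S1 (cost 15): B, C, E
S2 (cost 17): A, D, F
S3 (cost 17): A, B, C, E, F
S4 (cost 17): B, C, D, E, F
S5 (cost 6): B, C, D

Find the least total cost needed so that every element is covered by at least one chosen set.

S3, S5 cover every element at cost 17 + 6 = 23.
Any cover uses at least 2 sets; among all covering selections none totals below 23.

23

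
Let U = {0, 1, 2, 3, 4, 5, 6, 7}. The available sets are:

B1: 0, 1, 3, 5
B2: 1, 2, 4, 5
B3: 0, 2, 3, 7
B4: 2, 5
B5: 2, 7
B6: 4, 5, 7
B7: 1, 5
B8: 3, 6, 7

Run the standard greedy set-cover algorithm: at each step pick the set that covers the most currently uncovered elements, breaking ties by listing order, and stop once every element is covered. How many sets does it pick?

3

Pick 1: B1 covers 4 new elements (0, 1, 3, 5).
Pick 2: B2 covers 2 new elements (2, 4).
Pick 3: B8 covers 2 new elements (6, 7).
Greedy uses 3 sets.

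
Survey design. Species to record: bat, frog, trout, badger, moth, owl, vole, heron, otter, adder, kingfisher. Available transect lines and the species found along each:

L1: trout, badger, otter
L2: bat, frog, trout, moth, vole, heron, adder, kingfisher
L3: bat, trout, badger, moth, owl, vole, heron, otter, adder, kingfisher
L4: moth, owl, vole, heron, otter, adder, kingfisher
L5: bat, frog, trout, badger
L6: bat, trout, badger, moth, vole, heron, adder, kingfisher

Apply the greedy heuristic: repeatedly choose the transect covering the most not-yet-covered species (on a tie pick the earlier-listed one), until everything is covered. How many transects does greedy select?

2

Pick 1: L3 covers 10 new species (bat, trout, badger, moth, owl, vole, heron, otter, adder, kingfisher).
Pick 2: L2 covers 1 new species (frog).
Greedy uses 2 transects.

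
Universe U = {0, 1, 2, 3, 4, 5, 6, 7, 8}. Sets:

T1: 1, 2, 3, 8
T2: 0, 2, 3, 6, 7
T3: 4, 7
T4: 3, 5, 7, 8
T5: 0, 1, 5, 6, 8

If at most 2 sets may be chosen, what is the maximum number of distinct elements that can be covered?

8

Choosing T2, T5 covers {0, 1, 2, 3, 5, 6, 7, 8} — 8 elements.
No choice of 2 sets does better; here 4 is left uncovered.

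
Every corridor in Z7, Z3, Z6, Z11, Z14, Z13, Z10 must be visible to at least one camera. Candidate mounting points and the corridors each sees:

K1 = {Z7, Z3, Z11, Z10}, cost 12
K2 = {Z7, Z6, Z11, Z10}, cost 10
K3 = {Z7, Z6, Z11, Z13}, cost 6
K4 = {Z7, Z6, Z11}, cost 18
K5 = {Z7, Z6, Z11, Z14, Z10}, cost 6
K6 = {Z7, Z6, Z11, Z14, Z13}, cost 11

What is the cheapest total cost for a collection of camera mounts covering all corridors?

K1, K6 cover every corridor at cost 12 + 11 = 23.
Any cover uses at least 2 camera mounts; among all covering selections none totals below 23.
Greedy by coverage-per-cost would pick K5, K3, K1 for 24 — worse than the optimum 23.

23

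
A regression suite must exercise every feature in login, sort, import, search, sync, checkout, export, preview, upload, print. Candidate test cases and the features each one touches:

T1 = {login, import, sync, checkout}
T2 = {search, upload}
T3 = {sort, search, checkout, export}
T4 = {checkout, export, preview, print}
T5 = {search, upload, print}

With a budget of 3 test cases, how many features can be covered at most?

Choosing T1, T2, T4 covers {login, import, search, sync, checkout, export, preview, upload, print} — 9 features.
No choice of 3 test cases does better; here sort is left uncovered.

9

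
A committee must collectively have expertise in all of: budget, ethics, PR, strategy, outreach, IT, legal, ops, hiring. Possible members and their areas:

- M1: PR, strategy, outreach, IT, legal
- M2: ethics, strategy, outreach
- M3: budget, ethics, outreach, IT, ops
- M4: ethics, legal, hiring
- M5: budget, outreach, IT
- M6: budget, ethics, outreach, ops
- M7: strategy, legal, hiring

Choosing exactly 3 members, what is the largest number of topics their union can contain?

Choosing M1, M3, M4 covers {budget, ethics, PR, strategy, outreach, IT, legal, ops, hiring} — 9 topics.
That is all 9 topics.

9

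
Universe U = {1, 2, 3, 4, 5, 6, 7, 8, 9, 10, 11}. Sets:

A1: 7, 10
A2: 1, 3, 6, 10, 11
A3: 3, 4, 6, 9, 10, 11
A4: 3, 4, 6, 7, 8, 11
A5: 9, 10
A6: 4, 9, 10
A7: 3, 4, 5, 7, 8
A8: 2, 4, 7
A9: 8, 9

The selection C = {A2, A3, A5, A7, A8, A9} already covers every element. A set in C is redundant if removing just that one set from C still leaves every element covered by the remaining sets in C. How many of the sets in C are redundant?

Drop A2: 1 uncovered — not redundant.
Drop A3: the rest still cover every element — redundant.
Drop A5: the rest still cover every element — redundant.
Drop A7: 5 uncovered — not redundant.
Drop A8: 2 uncovered — not redundant.
Drop A9: the rest still cover every element — redundant.
3 redundant: A3, A5, A9.

3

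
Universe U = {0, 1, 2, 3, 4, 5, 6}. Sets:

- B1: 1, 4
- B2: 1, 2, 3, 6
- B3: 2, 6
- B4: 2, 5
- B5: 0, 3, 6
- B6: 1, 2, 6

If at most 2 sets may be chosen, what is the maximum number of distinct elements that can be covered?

Choosing B1, B2 covers {1, 2, 3, 4, 6} — 5 elements.
No choice of 2 sets does better; here 0, 5 are left uncovered.

5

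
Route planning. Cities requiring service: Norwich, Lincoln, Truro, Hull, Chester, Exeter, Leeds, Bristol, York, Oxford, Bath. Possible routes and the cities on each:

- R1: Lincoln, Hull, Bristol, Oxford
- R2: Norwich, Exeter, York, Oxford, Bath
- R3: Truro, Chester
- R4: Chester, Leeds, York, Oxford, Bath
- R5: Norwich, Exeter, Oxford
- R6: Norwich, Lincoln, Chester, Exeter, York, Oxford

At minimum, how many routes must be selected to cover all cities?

4

R1, R2, R3, R4 together cover {Norwich, Lincoln, Truro, Hull, Chester, Exeter, Leeds, Bristol, York, Oxford, Bath} — every city.
No 3 of the 6 routes cover everything (all 20 triples fall short), so 4 is minimum.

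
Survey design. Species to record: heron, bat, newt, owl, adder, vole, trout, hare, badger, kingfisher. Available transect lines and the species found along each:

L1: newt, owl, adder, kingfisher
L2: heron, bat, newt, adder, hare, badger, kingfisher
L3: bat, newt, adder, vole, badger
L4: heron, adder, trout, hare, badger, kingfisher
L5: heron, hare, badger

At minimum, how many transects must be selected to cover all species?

3

L1, L3, L4 together cover {heron, bat, newt, owl, adder, vole, trout, hare, badger, kingfisher} — every species.
No 2 of the 5 transects cover everything (all 10 pairs fall short), so 3 is minimum.
Greedy (largest uncovered first) would take L2, L1, L3, L4 — 4 transects — but 3 suffice.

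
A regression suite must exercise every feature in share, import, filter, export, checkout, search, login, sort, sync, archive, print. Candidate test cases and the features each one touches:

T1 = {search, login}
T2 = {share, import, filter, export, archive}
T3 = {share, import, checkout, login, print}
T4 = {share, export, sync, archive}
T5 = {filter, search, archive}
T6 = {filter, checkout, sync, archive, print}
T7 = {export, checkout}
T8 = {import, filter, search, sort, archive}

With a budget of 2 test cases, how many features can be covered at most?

9

Choosing T3, T8 covers {share, import, filter, checkout, search, login, sort, archive, print} — 9 features.
No choice of 2 test cases does better; here export, sync are left uncovered.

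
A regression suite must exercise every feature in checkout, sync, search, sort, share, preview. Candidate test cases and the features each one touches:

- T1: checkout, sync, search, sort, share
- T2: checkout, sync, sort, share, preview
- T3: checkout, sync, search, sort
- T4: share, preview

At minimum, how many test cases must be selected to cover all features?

T1, T2 together cover {checkout, sync, search, sort, share, preview} — every feature.
No single test case contains all 6 features, so 2 is optimal.

2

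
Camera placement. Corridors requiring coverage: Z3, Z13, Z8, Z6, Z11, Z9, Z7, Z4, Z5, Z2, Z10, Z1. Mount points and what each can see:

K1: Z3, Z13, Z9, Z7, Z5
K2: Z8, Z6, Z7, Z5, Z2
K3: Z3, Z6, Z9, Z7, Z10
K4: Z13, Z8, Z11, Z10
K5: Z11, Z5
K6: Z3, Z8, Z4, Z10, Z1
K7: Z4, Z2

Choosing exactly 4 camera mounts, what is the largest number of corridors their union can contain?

12

Choosing K1, K2, K4, K6 covers {Z3, Z13, Z8, Z6, Z11, Z9, Z7, Z4, Z5, Z2, Z10, Z1} — 12 corridors.
That is all 12 corridors.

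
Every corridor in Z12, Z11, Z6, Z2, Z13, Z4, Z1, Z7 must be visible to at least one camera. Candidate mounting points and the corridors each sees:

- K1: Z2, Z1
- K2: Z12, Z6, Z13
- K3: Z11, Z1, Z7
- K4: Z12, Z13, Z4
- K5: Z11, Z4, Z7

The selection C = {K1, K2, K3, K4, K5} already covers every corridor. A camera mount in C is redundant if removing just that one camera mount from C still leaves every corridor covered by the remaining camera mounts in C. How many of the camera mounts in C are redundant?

3

Drop K1: Z2 uncovered — not redundant.
Drop K2: Z6 uncovered — not redundant.
Drop K3: the rest still cover every corridor — redundant.
Drop K4: the rest still cover every corridor — redundant.
Drop K5: the rest still cover every corridor — redundant.
3 redundant: K3, K4, K5.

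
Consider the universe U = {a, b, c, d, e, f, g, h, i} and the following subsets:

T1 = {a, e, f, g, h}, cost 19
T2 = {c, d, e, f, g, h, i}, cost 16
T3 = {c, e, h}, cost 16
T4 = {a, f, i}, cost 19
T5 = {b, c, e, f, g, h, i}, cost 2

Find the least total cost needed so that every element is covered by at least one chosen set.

T1, T2, T5 cover every element at cost 19 + 16 + 2 = 37.
Any cover uses at least 3 sets; among all covering selections none totals below 37.

37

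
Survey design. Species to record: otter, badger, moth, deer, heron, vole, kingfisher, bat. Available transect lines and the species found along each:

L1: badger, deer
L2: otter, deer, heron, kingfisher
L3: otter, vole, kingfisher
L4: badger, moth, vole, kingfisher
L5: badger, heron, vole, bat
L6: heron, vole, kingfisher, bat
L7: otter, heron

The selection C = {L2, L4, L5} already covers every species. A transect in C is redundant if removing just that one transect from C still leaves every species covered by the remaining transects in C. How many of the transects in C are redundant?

Drop L2: otter, deer uncovered — not redundant.
Drop L4: moth uncovered — not redundant.
Drop L5: bat uncovered — not redundant.
None of the transects in C is redundant.

0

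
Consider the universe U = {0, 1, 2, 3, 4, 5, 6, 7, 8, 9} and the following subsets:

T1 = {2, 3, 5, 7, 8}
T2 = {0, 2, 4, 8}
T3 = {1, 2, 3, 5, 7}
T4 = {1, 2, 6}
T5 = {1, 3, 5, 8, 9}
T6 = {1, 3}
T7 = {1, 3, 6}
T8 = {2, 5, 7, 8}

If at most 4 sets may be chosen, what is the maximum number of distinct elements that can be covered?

10

Choosing T1, T2, T4, T5 covers {0, 1, 2, 3, 4, 5, 6, 7, 8, 9} — 10 elements.
That is all 10 elements.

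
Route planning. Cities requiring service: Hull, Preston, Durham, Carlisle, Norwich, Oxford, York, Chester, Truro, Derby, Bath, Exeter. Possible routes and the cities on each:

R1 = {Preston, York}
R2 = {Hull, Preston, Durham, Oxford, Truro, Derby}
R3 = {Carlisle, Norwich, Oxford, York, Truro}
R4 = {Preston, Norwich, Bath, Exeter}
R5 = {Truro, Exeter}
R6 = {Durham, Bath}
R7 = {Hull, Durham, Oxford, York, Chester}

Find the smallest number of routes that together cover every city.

R2, R3, R4, R7 together cover {Hull, Preston, Durham, Carlisle, Norwich, Oxford, York, Chester, Truro, Derby, Bath, Exeter} — every city.
No 3 of the 7 routes cover everything (all 35 triples fall short), so 4 is minimum.

4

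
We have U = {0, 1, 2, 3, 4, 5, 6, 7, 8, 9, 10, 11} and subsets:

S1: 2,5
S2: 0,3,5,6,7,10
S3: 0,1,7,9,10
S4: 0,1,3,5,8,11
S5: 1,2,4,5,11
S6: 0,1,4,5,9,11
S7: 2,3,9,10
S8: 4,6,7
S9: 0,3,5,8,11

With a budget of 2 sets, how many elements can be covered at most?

10

Choosing S2, S5 covers {0, 1, 2, 3, 4, 5, 6, 7, 10, 11} — 10 elements.
No choice of 2 sets does better; here 8, 9 are left uncovered.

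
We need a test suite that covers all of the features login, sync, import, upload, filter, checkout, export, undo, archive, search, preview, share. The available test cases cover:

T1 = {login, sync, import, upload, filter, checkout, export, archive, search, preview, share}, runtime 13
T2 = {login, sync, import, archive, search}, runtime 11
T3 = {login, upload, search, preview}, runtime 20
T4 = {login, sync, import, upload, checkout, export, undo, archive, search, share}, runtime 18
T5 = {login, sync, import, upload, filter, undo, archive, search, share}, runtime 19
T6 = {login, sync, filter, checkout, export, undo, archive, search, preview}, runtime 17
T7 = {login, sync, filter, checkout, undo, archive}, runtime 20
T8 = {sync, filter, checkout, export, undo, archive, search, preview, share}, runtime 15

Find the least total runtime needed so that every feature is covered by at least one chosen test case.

T1, T8 cover every feature at runtime 13 + 15 = 28.
Any cover uses at least 2 test cases; among all covering selections none totals below 28.

28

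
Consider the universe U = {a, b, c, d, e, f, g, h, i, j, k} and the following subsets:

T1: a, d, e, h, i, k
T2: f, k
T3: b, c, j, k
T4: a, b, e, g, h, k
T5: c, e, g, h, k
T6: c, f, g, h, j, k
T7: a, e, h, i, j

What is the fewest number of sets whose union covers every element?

T1, T3, T6 together cover {a, b, c, d, e, f, g, h, i, j, k} — every element.
No 2 of the 7 sets cover everything (all 21 pairs fall short), so 3 is minimum.

3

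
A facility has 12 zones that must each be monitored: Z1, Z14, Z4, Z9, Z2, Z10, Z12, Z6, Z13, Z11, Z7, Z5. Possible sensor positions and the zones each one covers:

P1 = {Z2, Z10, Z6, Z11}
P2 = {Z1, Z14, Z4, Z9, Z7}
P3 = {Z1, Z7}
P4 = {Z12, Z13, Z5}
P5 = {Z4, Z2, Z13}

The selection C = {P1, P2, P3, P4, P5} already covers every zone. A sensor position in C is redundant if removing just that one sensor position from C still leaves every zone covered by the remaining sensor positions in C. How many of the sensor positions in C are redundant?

Drop P1: Z10, Z6, Z11 uncovered — not redundant.
Drop P2: Z14, Z9 uncovered — not redundant.
Drop P3: the rest still cover every zone — redundant.
Drop P4: Z12, Z5 uncovered — not redundant.
Drop P5: the rest still cover every zone — redundant.
2 redundant: P3, P5.

2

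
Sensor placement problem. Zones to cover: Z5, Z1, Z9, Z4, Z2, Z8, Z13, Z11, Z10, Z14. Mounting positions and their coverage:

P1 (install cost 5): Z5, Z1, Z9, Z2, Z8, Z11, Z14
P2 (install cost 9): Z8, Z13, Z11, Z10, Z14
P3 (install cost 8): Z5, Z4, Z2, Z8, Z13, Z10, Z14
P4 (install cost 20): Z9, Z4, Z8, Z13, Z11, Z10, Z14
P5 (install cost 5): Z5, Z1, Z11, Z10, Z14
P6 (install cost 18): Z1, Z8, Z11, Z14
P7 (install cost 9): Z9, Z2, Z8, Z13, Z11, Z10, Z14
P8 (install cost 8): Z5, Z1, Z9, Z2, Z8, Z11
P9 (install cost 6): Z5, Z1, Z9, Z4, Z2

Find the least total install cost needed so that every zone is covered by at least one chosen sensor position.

13

P1, P3 cover every zone at install cost 5 + 8 = 13.
Any cover uses at least 2 sensor positions; among all covering selections none totals below 13.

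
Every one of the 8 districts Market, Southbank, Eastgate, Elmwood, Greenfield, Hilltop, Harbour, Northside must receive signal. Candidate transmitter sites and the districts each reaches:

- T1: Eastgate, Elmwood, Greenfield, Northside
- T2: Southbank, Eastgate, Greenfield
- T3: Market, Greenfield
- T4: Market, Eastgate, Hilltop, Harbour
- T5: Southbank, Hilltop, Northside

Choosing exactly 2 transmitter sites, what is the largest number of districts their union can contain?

Choosing T1, T4 covers {Market, Eastgate, Elmwood, Greenfield, Hilltop, Harbour, Northside} — 7 districts.
No choice of 2 transmitter sites does better; here Southbank is left uncovered.

7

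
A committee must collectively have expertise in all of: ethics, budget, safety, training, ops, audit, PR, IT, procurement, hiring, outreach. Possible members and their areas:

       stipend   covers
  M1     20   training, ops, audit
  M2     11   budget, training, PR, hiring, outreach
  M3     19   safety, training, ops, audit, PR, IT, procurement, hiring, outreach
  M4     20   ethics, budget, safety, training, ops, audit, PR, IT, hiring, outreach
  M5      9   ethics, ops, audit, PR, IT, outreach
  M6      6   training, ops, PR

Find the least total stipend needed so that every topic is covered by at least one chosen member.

M3, M4 cover every topic at stipend 19 + 20 = 39.
Any cover uses at least 2 members; among all covering selections none totals below 39.

39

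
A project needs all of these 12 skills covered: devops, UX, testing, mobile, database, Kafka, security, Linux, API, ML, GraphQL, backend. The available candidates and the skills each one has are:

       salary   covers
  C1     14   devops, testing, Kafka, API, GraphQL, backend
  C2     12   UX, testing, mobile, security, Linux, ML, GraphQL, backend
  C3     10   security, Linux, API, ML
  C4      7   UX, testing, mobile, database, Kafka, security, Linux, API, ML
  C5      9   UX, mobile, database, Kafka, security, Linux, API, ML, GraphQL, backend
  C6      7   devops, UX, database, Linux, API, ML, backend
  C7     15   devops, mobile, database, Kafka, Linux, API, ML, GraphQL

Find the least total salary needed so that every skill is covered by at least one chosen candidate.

C1, C4 cover every skill at salary 14 + 7 = 21.
Any cover uses at least 2 candidates; among all covering selections none totals below 21.
Greedy by coverage-per-salary would pick C4, C6, C5 for 23 — worse than the optimum 21.

21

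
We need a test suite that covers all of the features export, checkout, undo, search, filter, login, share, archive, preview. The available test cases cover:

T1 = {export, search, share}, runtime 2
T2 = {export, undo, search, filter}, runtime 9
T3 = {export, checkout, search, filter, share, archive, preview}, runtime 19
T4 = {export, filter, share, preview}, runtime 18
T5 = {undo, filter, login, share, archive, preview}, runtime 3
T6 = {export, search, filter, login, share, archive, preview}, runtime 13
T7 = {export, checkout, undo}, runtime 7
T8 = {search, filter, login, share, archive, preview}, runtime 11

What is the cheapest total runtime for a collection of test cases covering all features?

T1, T5, T7 cover every feature at runtime 2 + 3 + 7 = 12.
Any cover uses at least 2 test cases; among all covering selections none totals below 12.

12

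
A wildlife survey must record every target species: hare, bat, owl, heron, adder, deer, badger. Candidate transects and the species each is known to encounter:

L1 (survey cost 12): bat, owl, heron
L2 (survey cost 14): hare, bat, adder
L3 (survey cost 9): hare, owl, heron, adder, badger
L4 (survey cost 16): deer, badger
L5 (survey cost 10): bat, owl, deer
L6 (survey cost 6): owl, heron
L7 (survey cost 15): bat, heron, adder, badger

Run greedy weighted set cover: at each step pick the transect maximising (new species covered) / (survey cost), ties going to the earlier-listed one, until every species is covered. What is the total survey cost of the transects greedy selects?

19

Pick 1: L3 adds 5 new (hare, owl, heron, adder, badger) at survey cost 9 (ratio 5/9).
Pick 2: L5 adds 2 new (bat, deer) at survey cost 10 (ratio 2/10).
Greedy total survey cost: 9 + 10 = 19.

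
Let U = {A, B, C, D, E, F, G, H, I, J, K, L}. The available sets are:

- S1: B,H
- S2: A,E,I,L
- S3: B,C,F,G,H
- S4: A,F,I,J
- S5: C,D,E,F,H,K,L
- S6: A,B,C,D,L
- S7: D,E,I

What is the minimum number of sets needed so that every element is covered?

S3, S4, S5 together cover {A, B, C, D, E, F, G, H, I, J, K, L} — every element.
No 2 of the 7 sets cover everything (all 21 pairs fall short), so 3 is minimum.

3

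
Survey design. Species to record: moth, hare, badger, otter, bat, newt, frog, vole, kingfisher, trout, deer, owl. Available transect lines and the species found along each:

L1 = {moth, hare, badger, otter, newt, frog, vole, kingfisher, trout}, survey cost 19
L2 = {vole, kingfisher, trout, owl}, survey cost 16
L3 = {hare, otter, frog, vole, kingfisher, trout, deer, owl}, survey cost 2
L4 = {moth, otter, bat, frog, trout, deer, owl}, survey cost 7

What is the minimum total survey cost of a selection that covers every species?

26

L1, L4 cover every species at survey cost 19 + 7 = 26.
Any cover uses at least 2 transects; among all covering selections none totals below 26.
Greedy by coverage-per-survey cost would pick L3, L4, L1 for 28 — worse than the optimum 26.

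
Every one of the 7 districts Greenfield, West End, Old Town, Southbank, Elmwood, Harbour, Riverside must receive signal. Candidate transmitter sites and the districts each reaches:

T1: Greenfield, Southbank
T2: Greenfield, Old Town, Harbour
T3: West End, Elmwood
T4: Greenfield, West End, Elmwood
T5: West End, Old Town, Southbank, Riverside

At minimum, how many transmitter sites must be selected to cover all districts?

T2, T3, T5 together cover {Greenfield, West End, Old Town, Southbank, Elmwood, Harbour, Riverside} — every district.
No 2 of the 5 transmitter sites cover everything (all 10 pairs fall short), so 3 is minimum.

3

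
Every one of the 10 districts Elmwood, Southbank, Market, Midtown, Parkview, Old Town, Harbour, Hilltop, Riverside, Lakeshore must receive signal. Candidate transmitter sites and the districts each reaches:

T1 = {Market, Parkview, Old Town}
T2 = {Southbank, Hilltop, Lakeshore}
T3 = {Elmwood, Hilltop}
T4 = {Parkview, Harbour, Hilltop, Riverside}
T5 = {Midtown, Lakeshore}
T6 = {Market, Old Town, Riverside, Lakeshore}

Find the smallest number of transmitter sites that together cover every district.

5

T1, T2, T3, T4, T5 together cover {Elmwood, Southbank, Market, Midtown, Parkview, Old Town, Harbour, Hilltop, Riverside, Lakeshore} — every district.
No 4 of the 6 transmitter sites cover everything (all 15 size-4 selections fall short), so 5 is minimum.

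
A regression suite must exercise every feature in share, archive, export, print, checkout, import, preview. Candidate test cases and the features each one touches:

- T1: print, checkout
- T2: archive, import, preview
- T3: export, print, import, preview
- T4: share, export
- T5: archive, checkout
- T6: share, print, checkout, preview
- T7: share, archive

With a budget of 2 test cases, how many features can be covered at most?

Choosing T2, T6 covers {share, archive, print, checkout, import, preview} — 6 features.
No choice of 2 test cases does better; here export is left uncovered.

6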